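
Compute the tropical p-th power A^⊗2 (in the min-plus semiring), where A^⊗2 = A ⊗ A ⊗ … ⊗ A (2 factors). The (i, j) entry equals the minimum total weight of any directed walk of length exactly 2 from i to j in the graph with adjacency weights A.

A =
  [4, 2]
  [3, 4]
A^⊗2 =
  [5, 6]
  [7, 5]

Each entry (A^⊗2)_ij equals the minimum over all length-2 walks i = v_0 → v_1 → … → v_2 = j of Σ_t A[v_t][v_{t+1}]. For example, for (i, j) = (0, 1) we minimise over 2 possible intermediate vertex sequences; the minimum is 6, attained along the walk 0 → 0 → 1.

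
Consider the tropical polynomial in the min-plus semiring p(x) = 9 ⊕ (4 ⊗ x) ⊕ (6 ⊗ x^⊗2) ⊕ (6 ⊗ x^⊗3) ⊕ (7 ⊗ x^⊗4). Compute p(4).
p(4) = 8

A tropical monomial a ⊗ x^⊗i evaluates to a + i · x. Evaluating each term at x = 4:
  Term 0 contributes 9 + 0 · 4 = 9
  Term 1 contributes 4 + 1 · 4 = 8
  Term 2 contributes 6 + 2 · 4 = 14
  Term 3 contributes 6 + 3 · 4 = 18
  Term 4 contributes 7 + 4 · 4 = 23
p(4) = ⊕ of these = min[9, 8, 14, 18, 23] = 8.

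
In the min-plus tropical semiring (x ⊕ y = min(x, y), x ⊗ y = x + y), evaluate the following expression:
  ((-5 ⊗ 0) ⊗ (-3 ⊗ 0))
((-5 ⊗ 0) ⊗ (-3 ⊗ 0)) = -8

Expand innermost to outermost. Recall ⊕ takes the minimum of its arguments and ⊗ takes their sum. Working out the expression ((-5 ⊗ 0) ⊗ (-3 ⊗ 0)) gives -8.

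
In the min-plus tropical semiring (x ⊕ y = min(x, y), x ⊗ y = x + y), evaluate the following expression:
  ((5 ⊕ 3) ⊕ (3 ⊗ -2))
((5 ⊕ 3) ⊕ (3 ⊗ -2)) = 1

Expand innermost to outermost. Recall ⊕ takes the minimum of its arguments and ⊗ takes their sum. Working out the expression ((5 ⊕ 3) ⊕ (3 ⊗ -2)) gives 1.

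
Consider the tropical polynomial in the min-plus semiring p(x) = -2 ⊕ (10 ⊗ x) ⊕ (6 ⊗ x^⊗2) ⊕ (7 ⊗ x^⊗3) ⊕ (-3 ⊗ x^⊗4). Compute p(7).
p(7) = -2

A tropical monomial a ⊗ x^⊗i evaluates to a + i · x. Evaluating each term at x = 7:
  Term 0 contributes -2 + 0 · 7 = -2
  Term 1 contributes 10 + 1 · 7 = 17
  Term 2 contributes 6 + 2 · 7 = 20
  Term 3 contributes 7 + 3 · 7 = 28
  Term 4 contributes -3 + 4 · 7 = 25
p(7) = ⊕ of these = min[-2, 17, 20, 28, 25] = -2.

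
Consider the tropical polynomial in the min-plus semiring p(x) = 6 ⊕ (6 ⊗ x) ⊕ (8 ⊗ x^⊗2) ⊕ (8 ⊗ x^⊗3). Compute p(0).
p(0) = 6

A tropical monomial a ⊗ x^⊗i evaluates to a + i · x. Evaluating each term at x = 0:
  Term 0 contributes 6 + 0 · 0 = 6
  Term 1 contributes 6 + 1 · 0 = 6
  Term 2 contributes 8 + 2 · 0 = 8
  Term 3 contributes 8 + 3 · 0 = 8
p(0) = ⊕ of these = min[6, 6, 8, 8] = 6.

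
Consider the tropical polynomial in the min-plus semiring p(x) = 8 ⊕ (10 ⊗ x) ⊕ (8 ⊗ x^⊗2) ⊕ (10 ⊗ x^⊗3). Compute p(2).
p(2) = 8

A tropical monomial a ⊗ x^⊗i evaluates to a + i · x. Evaluating each term at x = 2:
  Term 0 contributes 8 + 0 · 2 = 8
  Term 1 contributes 10 + 1 · 2 = 12
  Term 2 contributes 8 + 2 · 2 = 12
  Term 3 contributes 10 + 3 · 2 = 16
p(2) = ⊕ of these = min[8, 12, 12, 16] = 8.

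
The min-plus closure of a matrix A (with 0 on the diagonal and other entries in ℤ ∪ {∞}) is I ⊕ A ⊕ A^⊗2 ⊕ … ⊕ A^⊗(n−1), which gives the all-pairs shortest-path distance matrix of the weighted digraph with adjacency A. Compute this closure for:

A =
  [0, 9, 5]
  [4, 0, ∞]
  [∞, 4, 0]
Closure =
  [0, 9, 5]
  [4, 0, 9]
  [8, 4, 0]

This is the Floyd-Warshall all-pairs shortest-path computation. For each intermediate vertex k = 0, 1, …, 2, update dist[i][j] ← min(dist[i][j], dist[i][k] + dist[k][j]). The final matrix gives, for each (i, j), the minimum total weight of any directed path from i to j (possibly empty when i = j).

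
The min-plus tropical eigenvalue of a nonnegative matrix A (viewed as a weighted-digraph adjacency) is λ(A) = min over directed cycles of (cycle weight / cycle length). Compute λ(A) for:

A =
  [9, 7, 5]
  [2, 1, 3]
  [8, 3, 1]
λ(A) = 1

Enumerate directed cycles and compute their means (weight / length). Sample:
  cycle 0 → 0: weight = 9, length = 1, mean = 9/1 ≈ 9.000
  cycle 1 → 1: weight = 1, length = 1, mean = 1/1 ≈ 1.000
  cycle 2 → 2: weight = 1, length = 1, mean = 1/1 ≈ 1.000
  cycle 0 → 1 → 0: weight = 9, length = 2, mean = 9/2 ≈ 4.500
  cycle 0 → 2 → 0: weight = 13, length = 2, mean = 13/2 ≈ 6.500
  cycle 1 → 0 → 1: weight = 9, length = 2, mean = 9/2 ≈ 4.500
Minimum mean = 1.000, attained e.g. along the cycle 1 → 1 with weight 1 and length 1. So λ(A) = 1/1 = 1.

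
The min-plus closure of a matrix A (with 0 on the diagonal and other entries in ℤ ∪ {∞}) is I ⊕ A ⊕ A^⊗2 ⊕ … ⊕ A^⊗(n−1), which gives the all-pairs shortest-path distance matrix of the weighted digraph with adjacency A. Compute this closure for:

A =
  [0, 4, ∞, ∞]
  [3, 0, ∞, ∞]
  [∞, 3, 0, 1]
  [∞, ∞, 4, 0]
Closure =
  [0, 4, ∞, ∞]
  [3, 0, ∞, ∞]
  [6, 3, 0, 1]
  [10, 7, 4, 0]

This is the Floyd-Warshall all-pairs shortest-path computation. For each intermediate vertex k = 0, 1, …, 3, update dist[i][j] ← min(dist[i][j], dist[i][k] + dist[k][j]). The final matrix gives, for each (i, j), the minimum total weight of any directed path from i to j (possibly empty when i = j).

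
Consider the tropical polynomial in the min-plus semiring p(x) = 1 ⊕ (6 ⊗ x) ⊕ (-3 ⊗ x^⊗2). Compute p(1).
p(1) = -1

A tropical monomial a ⊗ x^⊗i evaluates to a + i · x. Evaluating each term at x = 1:
  Term 0 contributes 1 + 0 · 1 = 1
  Term 1 contributes 6 + 1 · 1 = 7
  Term 2 contributes -3 + 2 · 1 = -1
p(1) = ⊕ of these = min[1, 7, -1] = -1.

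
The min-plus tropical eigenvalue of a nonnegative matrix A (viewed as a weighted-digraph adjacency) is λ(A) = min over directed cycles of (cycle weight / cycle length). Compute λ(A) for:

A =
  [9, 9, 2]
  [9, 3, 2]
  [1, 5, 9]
λ(A) = 3/2

Enumerate directed cycles and compute their means (weight / length). Sample:
  cycle 0 → 0: weight = 9, length = 1, mean = 9/1 ≈ 9.000
  cycle 1 → 1: weight = 3, length = 1, mean = 3/1 ≈ 3.000
  cycle 2 → 2: weight = 9, length = 1, mean = 9/1 ≈ 9.000
  cycle 0 → 1 → 0: weight = 18, length = 2, mean = 18/2 ≈ 9.000
  cycle 0 → 2 → 0: weight = 3, length = 2, mean = 3/2 ≈ 1.500
  cycle 1 → 0 → 1: weight = 18, length = 2, mean = 18/2 ≈ 9.000
Minimum mean = 1.500, attained e.g. along the cycle 0 → 2 → 0 with weight 3 and length 2. So λ(A) = 3/2 = 3/2.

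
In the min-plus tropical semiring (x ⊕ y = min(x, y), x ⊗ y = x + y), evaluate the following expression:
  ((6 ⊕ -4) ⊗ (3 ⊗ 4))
((6 ⊕ -4) ⊗ (3 ⊗ 4)) = 3

Expand innermost to outermost. Recall ⊕ takes the minimum of its arguments and ⊗ takes their sum. Working out the expression ((6 ⊕ -4) ⊗ (3 ⊗ 4)) gives 3.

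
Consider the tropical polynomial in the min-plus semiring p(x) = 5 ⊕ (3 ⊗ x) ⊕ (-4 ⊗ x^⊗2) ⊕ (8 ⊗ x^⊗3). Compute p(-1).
p(-1) = -6

A tropical monomial a ⊗ x^⊗i evaluates to a + i · x. Evaluating each term at x = -1:
  Term 0 contributes 5 + 0 · -1 = 5
  Term 1 contributes 3 + 1 · -1 = 2
  Term 2 contributes -4 + 2 · -1 = -6
  Term 3 contributes 8 + 3 · -1 = 5
p(-1) = ⊕ of these = min[5, 2, -6, 5] = -6.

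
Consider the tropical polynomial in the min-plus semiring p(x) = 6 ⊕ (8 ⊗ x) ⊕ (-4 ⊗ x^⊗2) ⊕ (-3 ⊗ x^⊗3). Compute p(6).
p(6) = 6

A tropical monomial a ⊗ x^⊗i evaluates to a + i · x. Evaluating each term at x = 6:
  Term 0 contributes 6 + 0 · 6 = 6
  Term 1 contributes 8 + 1 · 6 = 14
  Term 2 contributes -4 + 2 · 6 = 8
  Term 3 contributes -3 + 3 · 6 = 15
p(6) = ⊕ of these = min[6, 14, 8, 15] = 6.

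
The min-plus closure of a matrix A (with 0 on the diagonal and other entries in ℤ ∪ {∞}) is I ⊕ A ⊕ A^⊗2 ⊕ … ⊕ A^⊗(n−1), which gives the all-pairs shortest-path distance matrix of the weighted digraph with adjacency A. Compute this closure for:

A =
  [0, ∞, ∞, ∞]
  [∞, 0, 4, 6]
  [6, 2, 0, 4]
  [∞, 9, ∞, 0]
Closure =
  [0, ∞, ∞, ∞]
  [10, 0, 4, 6]
  [6, 2, 0, 4]
  [19, 9, 13, 0]

This is the Floyd-Warshall all-pairs shortest-path computation. For each intermediate vertex k = 0, 1, …, 3, update dist[i][j] ← min(dist[i][j], dist[i][k] + dist[k][j]). The final matrix gives, for each (i, j), the minimum total weight of any directed path from i to j (possibly empty when i = j).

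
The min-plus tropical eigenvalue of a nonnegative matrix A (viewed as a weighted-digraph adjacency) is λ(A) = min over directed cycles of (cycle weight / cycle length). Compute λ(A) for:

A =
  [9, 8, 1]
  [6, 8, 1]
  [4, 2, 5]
λ(A) = 3/2

Enumerate directed cycles and compute their means (weight / length). Sample:
  cycle 0 → 0: weight = 9, length = 1, mean = 9/1 ≈ 9.000
  cycle 1 → 1: weight = 8, length = 1, mean = 8/1 ≈ 8.000
  cycle 2 → 2: weight = 5, length = 1, mean = 5/1 ≈ 5.000
  cycle 0 → 1 → 0: weight = 14, length = 2, mean = 14/2 ≈ 7.000
  cycle 0 → 2 → 0: weight = 5, length = 2, mean = 5/2 ≈ 2.500
  cycle 1 → 0 → 1: weight = 14, length = 2, mean = 14/2 ≈ 7.000
Minimum mean = 1.500, attained e.g. along the cycle 1 → 2 → 1 with weight 3 and length 2. So λ(A) = 3/2 = 3/2.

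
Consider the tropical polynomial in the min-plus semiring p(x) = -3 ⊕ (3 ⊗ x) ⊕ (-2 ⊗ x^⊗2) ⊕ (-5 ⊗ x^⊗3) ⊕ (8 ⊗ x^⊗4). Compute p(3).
p(3) = -3

A tropical monomial a ⊗ x^⊗i evaluates to a + i · x. Evaluating each term at x = 3:
  Term 0 contributes -3 + 0 · 3 = -3
  Term 1 contributes 3 + 1 · 3 = 6
  Term 2 contributes -2 + 2 · 3 = 4
  Term 3 contributes -5 + 3 · 3 = 4
  Term 4 contributes 8 + 4 · 3 = 20
p(3) = ⊕ of these = min[-3, 6, 4, 4, 20] = -3.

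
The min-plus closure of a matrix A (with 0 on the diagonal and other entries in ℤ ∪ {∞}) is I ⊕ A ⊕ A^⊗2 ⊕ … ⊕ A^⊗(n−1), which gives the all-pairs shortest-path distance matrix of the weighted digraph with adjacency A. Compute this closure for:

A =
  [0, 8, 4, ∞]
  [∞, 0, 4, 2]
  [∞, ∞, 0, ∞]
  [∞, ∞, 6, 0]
Closure =
  [0, 8, 4, 10]
  [∞, 0, 4, 2]
  [∞, ∞, 0, ∞]
  [∞, ∞, 6, 0]

This is the Floyd-Warshall all-pairs shortest-path computation. For each intermediate vertex k = 0, 1, …, 3, update dist[i][j] ← min(dist[i][j], dist[i][k] + dist[k][j]). The final matrix gives, for each (i, j), the minimum total weight of any directed path from i to j (possibly empty when i = j).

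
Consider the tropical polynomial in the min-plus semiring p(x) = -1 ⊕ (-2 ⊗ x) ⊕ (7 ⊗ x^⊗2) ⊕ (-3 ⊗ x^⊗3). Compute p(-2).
p(-2) = -9

A tropical monomial a ⊗ x^⊗i evaluates to a + i · x. Evaluating each term at x = -2:
  Term 0 contributes -1 + 0 · -2 = -1
  Term 1 contributes -2 + 1 · -2 = -4
  Term 2 contributes 7 + 2 · -2 = 3
  Term 3 contributes -3 + 3 · -2 = -9
p(-2) = ⊕ of these = min[-1, -4, 3, -9] = -9.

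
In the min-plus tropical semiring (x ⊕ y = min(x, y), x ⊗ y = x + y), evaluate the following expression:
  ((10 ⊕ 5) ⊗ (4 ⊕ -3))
((10 ⊕ 5) ⊗ (4 ⊕ -3)) = 2

Expand innermost to outermost. Recall ⊕ takes the minimum of its arguments and ⊗ takes their sum. Working out the expression ((10 ⊕ 5) ⊗ (4 ⊕ -3)) gives 2.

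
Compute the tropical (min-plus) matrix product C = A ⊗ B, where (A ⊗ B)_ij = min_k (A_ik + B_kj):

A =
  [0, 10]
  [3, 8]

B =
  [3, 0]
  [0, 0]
A ⊗ B =
  [3, 0]
  [6, 3]

Apply the min-plus product entry-by-entry:
  C[0][0] = min over k of (A[0][0] + B[0][0] = 0 + 3 = 3, A[0][1] + B[1][0] = 10 + 0 = 10) = 3 (attained at k = 0)
  C[0][1] = min over k of (A[0][0] + B[0][1] = 0 + 0 = 0, A[0][1] + B[1][1] = 10 + 0 = 10) = 0 (attained at k = 0)
  C[1][0] = min over k of (A[1][0] + B[0][0] = 3 + 3 = 6, A[1][1] + B[1][0] = 8 + 0 = 8) = 6 (attained at k = 0)
  C[1][1] = min over k of (A[1][0] + B[0][1] = 3 + 0 = 3, A[1][1] + B[1][1] = 8 + 0 = 8) = 3 (attained at k = 0)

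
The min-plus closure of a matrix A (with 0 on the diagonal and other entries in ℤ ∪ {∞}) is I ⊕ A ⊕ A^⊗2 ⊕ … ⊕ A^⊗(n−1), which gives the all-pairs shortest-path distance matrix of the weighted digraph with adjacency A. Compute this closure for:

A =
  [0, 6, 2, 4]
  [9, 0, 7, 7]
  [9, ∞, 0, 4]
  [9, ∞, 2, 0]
Closure =
  [0, 6, 2, 4]
  [9, 0, 7, 7]
  [9, 15, 0, 4]
  [9, 15, 2, 0]

This is the Floyd-Warshall all-pairs shortest-path computation. For each intermediate vertex k = 0, 1, …, 3, update dist[i][j] ← min(dist[i][j], dist[i][k] + dist[k][j]). The final matrix gives, for each (i, j), the minimum total weight of any directed path from i to j (possibly empty when i = j).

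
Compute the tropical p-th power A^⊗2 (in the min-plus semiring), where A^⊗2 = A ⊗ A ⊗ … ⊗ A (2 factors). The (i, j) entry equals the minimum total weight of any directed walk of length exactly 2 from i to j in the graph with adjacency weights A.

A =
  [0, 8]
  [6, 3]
A^⊗2 =
  [0, 8]
  [6, 6]

Each entry (A^⊗2)_ij equals the minimum over all length-2 walks i = v_0 → v_1 → … → v_2 = j of Σ_t A[v_t][v_{t+1}]. For example, for (i, j) = (0, 1) we minimise over 2 possible intermediate vertex sequences; the minimum is 8, attained along the walk 0 → 0 → 1.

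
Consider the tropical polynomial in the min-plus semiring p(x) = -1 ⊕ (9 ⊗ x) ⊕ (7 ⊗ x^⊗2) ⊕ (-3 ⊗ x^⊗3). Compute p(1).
p(1) = -1

A tropical monomial a ⊗ x^⊗i evaluates to a + i · x. Evaluating each term at x = 1:
  Term 0 contributes -1 + 0 · 1 = -1
  Term 1 contributes 9 + 1 · 1 = 10
  Term 2 contributes 7 + 2 · 1 = 9
  Term 3 contributes -3 + 3 · 1 = 0
p(1) = ⊕ of these = min[-1, 10, 9, 0] = -1.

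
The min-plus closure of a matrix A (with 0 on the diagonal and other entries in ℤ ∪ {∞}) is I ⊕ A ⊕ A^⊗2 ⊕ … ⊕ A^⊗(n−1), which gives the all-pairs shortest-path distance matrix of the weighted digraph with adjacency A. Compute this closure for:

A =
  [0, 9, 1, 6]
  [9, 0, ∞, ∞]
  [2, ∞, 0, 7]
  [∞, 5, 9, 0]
Closure =
  [0, 9, 1, 6]
  [9, 0, 10, 15]
  [2, 11, 0, 7]
  [11, 5, 9, 0]

This is the Floyd-Warshall all-pairs shortest-path computation. For each intermediate vertex k = 0, 1, …, 3, update dist[i][j] ← min(dist[i][j], dist[i][k] + dist[k][j]). The final matrix gives, for each (i, j), the minimum total weight of any directed path from i to j (possibly empty when i = j).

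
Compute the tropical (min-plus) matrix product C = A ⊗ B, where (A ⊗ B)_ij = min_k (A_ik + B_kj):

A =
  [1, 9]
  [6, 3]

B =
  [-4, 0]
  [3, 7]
A ⊗ B =
  [-3, 1]
  [2, 6]

Apply the min-plus product entry-by-entry:
  C[0][0] = min over k of (A[0][0] + B[0][0] = 1 + -4 = -3, A[0][1] + B[1][0] = 9 + 3 = 12) = -3 (attained at k = 0)
  C[0][1] = min over k of (A[0][0] + B[0][1] = 1 + 0 = 1, A[0][1] + B[1][1] = 9 + 7 = 16) = 1 (attained at k = 0)
  C[1][0] = min over k of (A[1][0] + B[0][0] = 6 + -4 = 2, A[1][1] + B[1][0] = 3 + 3 = 6) = 2 (attained at k = 0)
  C[1][1] = min over k of (A[1][0] + B[0][1] = 6 + 0 = 6, A[1][1] + B[1][1] = 3 + 7 = 10) = 6 (attained at k = 0)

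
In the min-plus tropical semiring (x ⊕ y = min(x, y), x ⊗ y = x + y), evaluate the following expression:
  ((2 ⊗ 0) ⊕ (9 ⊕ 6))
((2 ⊗ 0) ⊕ (9 ⊕ 6)) = 2

Expand innermost to outermost. Recall ⊕ takes the minimum of its arguments and ⊗ takes their sum. Working out the expression ((2 ⊗ 0) ⊕ (9 ⊕ 6)) gives 2.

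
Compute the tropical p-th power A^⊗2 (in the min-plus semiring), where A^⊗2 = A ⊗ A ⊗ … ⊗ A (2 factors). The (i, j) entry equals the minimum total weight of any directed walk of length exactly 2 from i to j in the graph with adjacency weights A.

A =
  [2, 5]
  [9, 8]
A^⊗2 =
  [4, 7]
  [11, 14]

Each entry (A^⊗2)_ij equals the minimum over all length-2 walks i = v_0 → v_1 → … → v_2 = j of Σ_t A[v_t][v_{t+1}]. For example, for (i, j) = (0, 1) we minimise over 2 possible intermediate vertex sequences; the minimum is 7, attained along the walk 0 → 0 → 1.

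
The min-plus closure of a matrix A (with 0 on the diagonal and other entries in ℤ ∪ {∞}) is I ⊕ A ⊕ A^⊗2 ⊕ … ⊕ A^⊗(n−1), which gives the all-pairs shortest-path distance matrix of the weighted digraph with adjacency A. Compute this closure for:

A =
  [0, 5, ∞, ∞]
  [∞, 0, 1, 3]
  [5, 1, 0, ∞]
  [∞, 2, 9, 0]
Closure =
  [0, 5, 6, 8]
  [6, 0, 1, 3]
  [5, 1, 0, 4]
  [8, 2, 3, 0]

This is the Floyd-Warshall all-pairs shortest-path computation. For each intermediate vertex k = 0, 1, …, 3, update dist[i][j] ← min(dist[i][j], dist[i][k] + dist[k][j]). The final matrix gives, for each (i, j), the minimum total weight of any directed path from i to j (possibly empty when i = j).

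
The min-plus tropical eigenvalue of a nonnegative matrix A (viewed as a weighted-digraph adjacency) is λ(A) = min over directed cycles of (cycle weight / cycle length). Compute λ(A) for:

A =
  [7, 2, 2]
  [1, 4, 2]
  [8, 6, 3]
λ(A) = 3/2

Enumerate directed cycles and compute their means (weight / length). Sample:
  cycle 0 → 0: weight = 7, length = 1, mean = 7/1 ≈ 7.000
  cycle 1 → 1: weight = 4, length = 1, mean = 4/1 ≈ 4.000
  cycle 2 → 2: weight = 3, length = 1, mean = 3/1 ≈ 3.000
  cycle 0 → 1 → 0: weight = 3, length = 2, mean = 3/2 ≈ 1.500
  cycle 0 → 2 → 0: weight = 10, length = 2, mean = 10/2 ≈ 5.000
  cycle 1 → 0 → 1: weight = 3, length = 2, mean = 3/2 ≈ 1.500
Minimum mean = 1.500, attained e.g. along the cycle 0 → 1 → 0 with weight 3 and length 2. So λ(A) = 3/2 = 3/2.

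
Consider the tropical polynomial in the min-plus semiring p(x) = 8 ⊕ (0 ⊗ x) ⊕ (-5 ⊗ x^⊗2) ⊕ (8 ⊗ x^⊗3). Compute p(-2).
p(-2) = -9

A tropical monomial a ⊗ x^⊗i evaluates to a + i · x. Evaluating each term at x = -2:
  Term 0 contributes 8 + 0 · -2 = 8
  Term 1 contributes 0 + 1 · -2 = -2
  Term 2 contributes -5 + 2 · -2 = -9
  Term 3 contributes 8 + 3 · -2 = 2
p(-2) = ⊕ of these = min[8, -2, -9, 2] = -9.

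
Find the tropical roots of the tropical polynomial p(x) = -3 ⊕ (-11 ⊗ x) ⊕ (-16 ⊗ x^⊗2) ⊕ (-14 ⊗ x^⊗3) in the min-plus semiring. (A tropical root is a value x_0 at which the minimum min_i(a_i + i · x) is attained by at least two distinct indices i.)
Roots: {-2, 5, 8}

Each tropical root is a break point of the lower envelope of the lines y = a_i + i · x (there are 4 lines, with slopes 0, 1, ..., 3). Only the lines that attain the minimum somewhere contribute to roots; other lines are dominated. Here the surviving (envelope) indices are i = 3, i = 2, i = 1, i = 0.
Intersections between consecutive envelope lines give the roots: for adjacent envelope indices i < j the intersection is x = (a_i − a_j) / (j − i). Reading off the sorted break points: {-2, 5, 8}.
Verification: at each break x_0, at least two indices attain the minimum of min_i(a_i + i · x_0).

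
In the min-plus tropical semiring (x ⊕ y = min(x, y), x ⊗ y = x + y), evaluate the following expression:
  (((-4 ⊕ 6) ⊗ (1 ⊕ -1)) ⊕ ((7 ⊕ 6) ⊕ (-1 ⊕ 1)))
(((-4 ⊕ 6) ⊗ (1 ⊕ -1)) ⊕ ((7 ⊕ 6) ⊕ (-1 ⊕ 1))) = -5

Expand innermost to outermost. Recall ⊕ takes the minimum of its arguments and ⊗ takes their sum. Working out the expression (((-4 ⊕ 6) ⊗ (1 ⊕ -1)) ⊕ ((7 ⊕ 6) ⊕ (-1 ⊕ 1))) gives -5.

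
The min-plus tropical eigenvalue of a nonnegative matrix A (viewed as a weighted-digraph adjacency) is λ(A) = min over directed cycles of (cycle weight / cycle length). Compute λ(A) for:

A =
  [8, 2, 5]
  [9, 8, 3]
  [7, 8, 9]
λ(A) = 4

Enumerate directed cycles and compute their means (weight / length). Sample:
  cycle 0 → 0: weight = 8, length = 1, mean = 8/1 ≈ 8.000
  cycle 1 → 1: weight = 8, length = 1, mean = 8/1 ≈ 8.000
  cycle 2 → 2: weight = 9, length = 1, mean = 9/1 ≈ 9.000
  cycle 0 → 1 → 0: weight = 11, length = 2, mean = 11/2 ≈ 5.500
  cycle 0 → 2 → 0: weight = 12, length = 2, mean = 12/2 ≈ 6.000
  cycle 1 → 0 → 1: weight = 11, length = 2, mean = 11/2 ≈ 5.500
Minimum mean = 4.000, attained e.g. along the cycle 0 → 1 → 2 → 0 with weight 12 and length 3. So λ(A) = 12/3 = 4.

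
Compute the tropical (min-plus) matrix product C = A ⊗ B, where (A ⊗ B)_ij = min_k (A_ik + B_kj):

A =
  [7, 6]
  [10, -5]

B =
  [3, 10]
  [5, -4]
A ⊗ B =
  [10, 2]
  [0, -9]

Apply the min-plus product entry-by-entry:
  C[0][0] = min over k of (A[0][0] + B[0][0] = 7 + 3 = 10, A[0][1] + B[1][0] = 6 + 5 = 11) = 10 (attained at k = 0)
  C[0][1] = min over k of (A[0][0] + B[0][1] = 7 + 10 = 17, A[0][1] + B[1][1] = 6 + -4 = 2) = 2 (attained at k = 1)
  C[1][0] = min over k of (A[1][0] + B[0][0] = 10 + 3 = 13, A[1][1] + B[1][0] = -5 + 5 = 0) = 0 (attained at k = 1)
  C[1][1] = min over k of (A[1][0] + B[0][1] = 10 + 10 = 20, A[1][1] + B[1][1] = -5 + -4 = -9) = -9 (attained at k = 1)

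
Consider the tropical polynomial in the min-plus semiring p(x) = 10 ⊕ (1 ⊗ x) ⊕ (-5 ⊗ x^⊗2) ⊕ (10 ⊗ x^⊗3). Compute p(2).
p(2) = -1

A tropical monomial a ⊗ x^⊗i evaluates to a + i · x. Evaluating each term at x = 2:
  Term 0 contributes 10 + 0 · 2 = 10
  Term 1 contributes 1 + 1 · 2 = 3
  Term 2 contributes -5 + 2 · 2 = -1
  Term 3 contributes 10 + 3 · 2 = 16
p(2) = ⊕ of these = min[10, 3, -1, 16] = -1.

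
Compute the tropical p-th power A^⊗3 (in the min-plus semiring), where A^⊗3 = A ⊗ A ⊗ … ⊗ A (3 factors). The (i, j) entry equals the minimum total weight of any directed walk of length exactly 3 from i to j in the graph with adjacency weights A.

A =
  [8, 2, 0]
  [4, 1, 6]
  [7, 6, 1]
A^⊗3 =
  [7, 4, 2]
  [6, 3, 5]
  [9, 8, 3]

Each entry (A^⊗3)_ij equals the minimum over all length-3 walks i = v_0 → v_1 → … → v_3 = j of Σ_t A[v_t][v_{t+1}]. For example, for (i, j) = (0, 2) we minimise over 9 possible intermediate vertex sequences; the minimum is 2, attained along the walk 0 → 2 → 2 → 2.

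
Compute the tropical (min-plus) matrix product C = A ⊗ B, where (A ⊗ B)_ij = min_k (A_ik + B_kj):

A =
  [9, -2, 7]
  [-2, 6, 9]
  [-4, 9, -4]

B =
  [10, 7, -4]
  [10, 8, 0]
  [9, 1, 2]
A ⊗ B =
  [8, 6, -2]
  [8, 5, -6]
  [5, -3, -8]

Apply the min-plus product entry-by-entry:
  C[0][0] = min over k of (A[0][0] + B[0][0] = 9 + 10 = 19, A[0][1] + B[1][0] = -2 + 10 = 8, A[0][2] + B[2][0] = 7 + 9 = 16) = 8 (attained at k = 1)
  C[0][1] = min over k of (A[0][0] + B[0][1] = 9 + 7 = 16, A[0][1] + B[1][1] = -2 + 8 = 6, A[0][2] + B[2][1] = 7 + 1 = 8) = 6 (attained at k = 1)
  C[0][2] = min over k of (A[0][0] + B[0][2] = 9 + -4 = 5, A[0][1] + B[1][2] = -2 + 0 = -2, A[0][2] + B[2][2] = 7 + 2 = 9) = -2 (attained at k = 1)
  C[1][0] = min over k of (A[1][0] + B[0][0] = -2 + 10 = 8, A[1][1] + B[1][0] = 6 + 10 = 16, A[1][2] + B[2][0] = 9 + 9 = 18) = 8 (attained at k = 0)
  C[1][1] = min over k of (A[1][0] + B[0][1] = -2 + 7 = 5, A[1][1] + B[1][1] = 6 + 8 = 14, A[1][2] + B[2][1] = 9 + 1 = 10) = 5 (attained at k = 0)
  C[1][2] = min over k of (A[1][0] + B[0][2] = -2 + -4 = -6, A[1][1] + B[1][2] = 6 + 0 = 6, A[1][2] + B[2][2] = 9 + 2 = 11) = -6 (attained at k = 0)
  C[2][0] = min over k of (A[2][0] + B[0][0] = -4 + 10 = 6, A[2][1] + B[1][0] = 9 + 10 = 19, A[2][2] + B[2][0] = -4 + 9 = 5) = 5 (attained at k = 2)
  C[2][1] = min over k of (A[2][0] + B[0][1] = -4 + 7 = 3, A[2][1] + B[1][1] = 9 + 8 = 17, A[2][2] + B[2][1] = -4 + 1 = -3) = -3 (attained at k = 2)
  C[2][2] = min over k of (A[2][0] + B[0][2] = -4 + -4 = -8, A[2][1] + B[1][2] = 9 + 0 = 9, A[2][2] + B[2][2] = -4 + 2 = -2) = -8 (attained at k = 0)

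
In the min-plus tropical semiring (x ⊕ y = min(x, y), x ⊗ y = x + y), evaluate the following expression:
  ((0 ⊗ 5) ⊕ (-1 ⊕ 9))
((0 ⊗ 5) ⊕ (-1 ⊕ 9)) = -1

Expand innermost to outermost. Recall ⊕ takes the minimum of its arguments and ⊗ takes their sum. Working out the expression ((0 ⊗ 5) ⊕ (-1 ⊕ 9)) gives -1.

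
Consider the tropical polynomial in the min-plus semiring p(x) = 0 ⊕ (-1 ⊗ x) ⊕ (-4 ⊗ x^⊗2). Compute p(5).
p(5) = 0

A tropical monomial a ⊗ x^⊗i evaluates to a + i · x. Evaluating each term at x = 5:
  Term 0 contributes 0 + 0 · 5 = 0
  Term 1 contributes -1 + 1 · 5 = 4
  Term 2 contributes -4 + 2 · 5 = 6
p(5) = ⊕ of these = min[0, 4, 6] = 0.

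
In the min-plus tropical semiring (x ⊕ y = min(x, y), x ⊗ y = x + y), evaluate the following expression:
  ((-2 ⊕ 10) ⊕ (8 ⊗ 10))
((-2 ⊕ 10) ⊕ (8 ⊗ 10)) = -2

Expand innermost to outermost. Recall ⊕ takes the minimum of its arguments and ⊗ takes their sum. Working out the expression ((-2 ⊕ 10) ⊕ (8 ⊗ 10)) gives -2.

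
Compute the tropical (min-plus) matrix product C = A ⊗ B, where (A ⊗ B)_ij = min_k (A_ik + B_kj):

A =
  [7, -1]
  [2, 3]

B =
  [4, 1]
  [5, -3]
A ⊗ B =
  [4, -4]
  [6, 0]

Apply the min-plus product entry-by-entry:
  C[0][0] = min over k of (A[0][0] + B[0][0] = 7 + 4 = 11, A[0][1] + B[1][0] = -1 + 5 = 4) = 4 (attained at k = 1)
  C[0][1] = min over k of (A[0][0] + B[0][1] = 7 + 1 = 8, A[0][1] + B[1][1] = -1 + -3 = -4) = -4 (attained at k = 1)
  C[1][0] = min over k of (A[1][0] + B[0][0] = 2 + 4 = 6, A[1][1] + B[1][0] = 3 + 5 = 8) = 6 (attained at k = 0)
  C[1][1] = min over k of (A[1][0] + B[0][1] = 2 + 1 = 3, A[1][1] + B[1][1] = 3 + -3 = 0) = 0 (attained at k = 1)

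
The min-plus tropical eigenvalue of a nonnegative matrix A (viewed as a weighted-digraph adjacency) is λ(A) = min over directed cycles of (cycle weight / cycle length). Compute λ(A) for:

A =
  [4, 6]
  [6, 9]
λ(A) = 4

Enumerate directed cycles and compute their means (weight / length). Sample:
  cycle 0 → 0: weight = 4, length = 1, mean = 4/1 ≈ 4.000
  cycle 1 → 1: weight = 9, length = 1, mean = 9/1 ≈ 9.000
  cycle 0 → 1 → 0: weight = 12, length = 2, mean = 12/2 ≈ 6.000
  cycle 1 → 0 → 1: weight = 12, length = 2, mean = 12/2 ≈ 6.000
Minimum mean = 4.000, attained e.g. along the cycle 0 → 0 with weight 4 and length 1. So λ(A) = 4/1 = 4.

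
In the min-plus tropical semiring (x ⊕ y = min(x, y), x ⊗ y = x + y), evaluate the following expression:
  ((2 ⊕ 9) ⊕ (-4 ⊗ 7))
((2 ⊕ 9) ⊕ (-4 ⊗ 7)) = 2

Expand innermost to outermost. Recall ⊕ takes the minimum of its arguments and ⊗ takes their sum. Working out the expression ((2 ⊕ 9) ⊕ (-4 ⊗ 7)) gives 2.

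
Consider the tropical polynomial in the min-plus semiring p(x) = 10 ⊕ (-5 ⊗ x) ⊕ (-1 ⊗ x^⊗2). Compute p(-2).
p(-2) = -7

A tropical monomial a ⊗ x^⊗i evaluates to a + i · x. Evaluating each term at x = -2:
  Term 0 contributes 10 + 0 · -2 = 10
  Term 1 contributes -5 + 1 · -2 = -7
  Term 2 contributes -1 + 2 · -2 = -5
p(-2) = ⊕ of these = min[10, -7, -5] = -7.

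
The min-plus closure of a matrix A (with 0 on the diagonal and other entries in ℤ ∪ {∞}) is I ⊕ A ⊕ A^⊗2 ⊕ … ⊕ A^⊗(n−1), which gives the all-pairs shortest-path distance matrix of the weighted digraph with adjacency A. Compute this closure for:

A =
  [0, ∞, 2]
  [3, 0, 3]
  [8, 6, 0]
Closure =
  [0, 8, 2]
  [3, 0, 3]
  [8, 6, 0]

This is the Floyd-Warshall all-pairs shortest-path computation. For each intermediate vertex k = 0, 1, …, 2, update dist[i][j] ← min(dist[i][j], dist[i][k] + dist[k][j]). The final matrix gives, for each (i, j), the minimum total weight of any directed path from i to j (possibly empty when i = j).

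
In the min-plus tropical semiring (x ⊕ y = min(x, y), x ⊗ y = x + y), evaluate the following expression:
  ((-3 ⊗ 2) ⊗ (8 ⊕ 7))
((-3 ⊗ 2) ⊗ (8 ⊕ 7)) = 6

Expand innermost to outermost. Recall ⊕ takes the minimum of its arguments and ⊗ takes their sum. Working out the expression ((-3 ⊗ 2) ⊗ (8 ⊕ 7)) gives 6.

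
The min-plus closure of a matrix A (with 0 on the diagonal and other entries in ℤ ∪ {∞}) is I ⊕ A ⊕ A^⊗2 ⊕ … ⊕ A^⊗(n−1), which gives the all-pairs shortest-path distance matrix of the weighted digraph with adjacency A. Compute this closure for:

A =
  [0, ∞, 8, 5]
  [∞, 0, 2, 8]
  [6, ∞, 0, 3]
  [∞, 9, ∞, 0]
Closure =
  [0, 14, 8, 5]
  [8, 0, 2, 5]
  [6, 12, 0, 3]
  [17, 9, 11, 0]

This is the Floyd-Warshall all-pairs shortest-path computation. For each intermediate vertex k = 0, 1, …, 3, update dist[i][j] ← min(dist[i][j], dist[i][k] + dist[k][j]). The final matrix gives, for each (i, j), the minimum total weight of any directed path from i to j (possibly empty when i = j).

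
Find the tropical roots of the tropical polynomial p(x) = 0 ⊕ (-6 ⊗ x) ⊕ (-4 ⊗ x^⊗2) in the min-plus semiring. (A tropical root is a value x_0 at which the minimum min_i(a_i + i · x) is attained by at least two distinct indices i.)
Roots: {-2, 6}

Each tropical root is a break point of the lower envelope of the lines y = a_i + i · x (there are 3 lines, with slopes 0, 1, ..., 2). Only the lines that attain the minimum somewhere contribute to roots; other lines are dominated. Here the surviving (envelope) indices are i = 2, i = 1, i = 0.
Intersections between consecutive envelope lines give the roots: for adjacent envelope indices i < j the intersection is x = (a_i − a_j) / (j − i). Reading off the sorted break points: {-2, 6}.
Verification: at each break x_0, at least two indices attain the minimum of min_i(a_i + i · x_0).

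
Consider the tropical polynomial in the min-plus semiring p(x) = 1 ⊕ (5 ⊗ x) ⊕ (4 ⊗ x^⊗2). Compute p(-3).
p(-3) = -2

A tropical monomial a ⊗ x^⊗i evaluates to a + i · x. Evaluating each term at x = -3:
  Term 0 contributes 1 + 0 · -3 = 1
  Term 1 contributes 5 + 1 · -3 = 2
  Term 2 contributes 4 + 2 · -3 = -2
p(-3) = ⊕ of these = min[1, 2, -2] = -2.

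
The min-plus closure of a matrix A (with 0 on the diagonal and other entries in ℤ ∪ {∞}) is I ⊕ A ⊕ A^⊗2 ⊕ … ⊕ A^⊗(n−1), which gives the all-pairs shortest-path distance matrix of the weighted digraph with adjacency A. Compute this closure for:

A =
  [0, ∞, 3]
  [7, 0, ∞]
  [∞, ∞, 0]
Closure =
  [0, ∞, 3]
  [7, 0, 10]
  [∞, ∞, 0]

This is the Floyd-Warshall all-pairs shortest-path computation. For each intermediate vertex k = 0, 1, …, 2, update dist[i][j] ← min(dist[i][j], dist[i][k] + dist[k][j]). The final matrix gives, for each (i, j), the minimum total weight of any directed path from i to j (possibly empty when i = j).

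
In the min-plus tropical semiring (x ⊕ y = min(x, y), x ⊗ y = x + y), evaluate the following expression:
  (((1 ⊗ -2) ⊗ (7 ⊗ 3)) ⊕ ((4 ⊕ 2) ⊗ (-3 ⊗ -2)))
(((1 ⊗ -2) ⊗ (7 ⊗ 3)) ⊕ ((4 ⊕ 2) ⊗ (-3 ⊗ -2))) = -3

Expand innermost to outermost. Recall ⊕ takes the minimum of its arguments and ⊗ takes their sum. Working out the expression (((1 ⊗ -2) ⊗ (7 ⊗ 3)) ⊕ ((4 ⊕ 2) ⊗ (-3 ⊗ -2))) gives -3.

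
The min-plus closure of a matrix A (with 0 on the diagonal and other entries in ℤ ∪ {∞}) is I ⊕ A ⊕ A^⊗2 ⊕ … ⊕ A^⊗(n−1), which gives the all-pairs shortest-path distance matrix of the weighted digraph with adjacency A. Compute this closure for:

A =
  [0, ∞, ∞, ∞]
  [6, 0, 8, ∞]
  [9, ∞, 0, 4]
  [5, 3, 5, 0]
Closure =
  [0, ∞, ∞, ∞]
  [6, 0, 8, 12]
  [9, 7, 0, 4]
  [5, 3, 5, 0]

This is the Floyd-Warshall all-pairs shortest-path computation. For each intermediate vertex k = 0, 1, …, 3, update dist[i][j] ← min(dist[i][j], dist[i][k] + dist[k][j]). The final matrix gives, for each (i, j), the minimum total weight of any directed path from i to j (possibly empty when i = j).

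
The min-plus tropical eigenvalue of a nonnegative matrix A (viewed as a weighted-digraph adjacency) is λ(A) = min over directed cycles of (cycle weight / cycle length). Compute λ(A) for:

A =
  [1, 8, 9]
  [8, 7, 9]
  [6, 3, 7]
λ(A) = 1

Enumerate directed cycles and compute their means (weight / length). Sample:
  cycle 0 → 0: weight = 1, length = 1, mean = 1/1 ≈ 1.000
  cycle 1 → 1: weight = 7, length = 1, mean = 7/1 ≈ 7.000
  cycle 2 → 2: weight = 7, length = 1, mean = 7/1 ≈ 7.000
  cycle 0 → 1 → 0: weight = 16, length = 2, mean = 16/2 ≈ 8.000
  cycle 0 → 2 → 0: weight = 15, length = 2, mean = 15/2 ≈ 7.500
  cycle 1 → 0 → 1: weight = 16, length = 2, mean = 16/2 ≈ 8.000
Minimum mean = 1.000, attained e.g. along the cycle 0 → 0 with weight 1 and length 1. So λ(A) = 1/1 = 1.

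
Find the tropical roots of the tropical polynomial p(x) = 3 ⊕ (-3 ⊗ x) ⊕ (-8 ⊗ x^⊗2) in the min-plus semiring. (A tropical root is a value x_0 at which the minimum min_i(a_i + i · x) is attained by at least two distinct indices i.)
Roots: {5, 6}

Each tropical root is a break point of the lower envelope of the lines y = a_i + i · x (there are 3 lines, with slopes 0, 1, ..., 2). Only the lines that attain the minimum somewhere contribute to roots; other lines are dominated. Here the surviving (envelope) indices are i = 2, i = 1, i = 0.
Intersections between consecutive envelope lines give the roots: for adjacent envelope indices i < j the intersection is x = (a_i − a_j) / (j − i). Reading off the sorted break points: {5, 6}.
Verification: at each break x_0, at least two indices attain the minimum of min_i(a_i + i · x_0).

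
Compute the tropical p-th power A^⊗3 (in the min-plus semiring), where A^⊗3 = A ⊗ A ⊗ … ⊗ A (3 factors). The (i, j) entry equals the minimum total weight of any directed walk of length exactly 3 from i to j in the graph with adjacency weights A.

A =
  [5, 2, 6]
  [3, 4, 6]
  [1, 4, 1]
A^⊗3 =
  [8, 7, 8]
  [8, 9, 8]
  [3, 4, 3]

Each entry (A^⊗3)_ij equals the minimum over all length-3 walks i = v_0 → v_1 → … → v_3 = j of Σ_t A[v_t][v_{t+1}]. For example, for (i, j) = (0, 2) we minimise over 9 possible intermediate vertex sequences; the minimum is 8, attained along the walk 0 → 2 → 2 → 2.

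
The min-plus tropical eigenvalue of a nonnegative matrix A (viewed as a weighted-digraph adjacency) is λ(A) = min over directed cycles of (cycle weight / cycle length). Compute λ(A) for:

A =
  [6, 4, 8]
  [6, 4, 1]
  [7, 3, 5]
λ(A) = 2

Enumerate directed cycles and compute their means (weight / length). Sample:
  cycle 0 → 0: weight = 6, length = 1, mean = 6/1 ≈ 6.000
  cycle 1 → 1: weight = 4, length = 1, mean = 4/1 ≈ 4.000
  cycle 2 → 2: weight = 5, length = 1, mean = 5/1 ≈ 5.000
  cycle 0 → 1 → 0: weight = 10, length = 2, mean = 10/2 ≈ 5.000
  cycle 0 → 2 → 0: weight = 15, length = 2, mean = 15/2 ≈ 7.500
  cycle 1 → 0 → 1: weight = 10, length = 2, mean = 10/2 ≈ 5.000
Minimum mean = 2.000, attained e.g. along the cycle 1 → 2 → 1 with weight 4 and length 2. So λ(A) = 4/2 = 2.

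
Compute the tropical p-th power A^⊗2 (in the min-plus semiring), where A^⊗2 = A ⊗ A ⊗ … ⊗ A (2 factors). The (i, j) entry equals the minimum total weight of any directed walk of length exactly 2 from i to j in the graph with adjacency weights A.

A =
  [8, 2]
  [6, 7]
A^⊗2 =
  [8, 9]
  [13, 8]

Each entry (A^⊗2)_ij equals the minimum over all length-2 walks i = v_0 → v_1 → … → v_2 = j of Σ_t A[v_t][v_{t+1}]. For example, for (i, j) = (0, 1) we minimise over 2 possible intermediate vertex sequences; the minimum is 9, attained along the walk 0 → 1 → 1.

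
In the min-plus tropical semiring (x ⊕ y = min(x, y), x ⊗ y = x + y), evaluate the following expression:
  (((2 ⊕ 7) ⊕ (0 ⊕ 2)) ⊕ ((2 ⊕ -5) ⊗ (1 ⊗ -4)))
(((2 ⊕ 7) ⊕ (0 ⊕ 2)) ⊕ ((2 ⊕ -5) ⊗ (1 ⊗ -4))) = -8

Expand innermost to outermost. Recall ⊕ takes the minimum of its arguments and ⊗ takes their sum. Working out the expression (((2 ⊕ 7) ⊕ (0 ⊕ 2)) ⊕ ((2 ⊕ -5) ⊗ (1 ⊗ -4))) gives -8.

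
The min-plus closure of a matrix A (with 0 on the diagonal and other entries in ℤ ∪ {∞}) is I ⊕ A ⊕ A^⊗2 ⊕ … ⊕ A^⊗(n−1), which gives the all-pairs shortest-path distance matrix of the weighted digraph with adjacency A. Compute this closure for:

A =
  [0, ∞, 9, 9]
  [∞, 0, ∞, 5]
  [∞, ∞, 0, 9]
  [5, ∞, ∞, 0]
Closure =
  [0, ∞, 9, 9]
  [10, 0, 19, 5]
  [14, ∞, 0, 9]
  [5, ∞, 14, 0]

This is the Floyd-Warshall all-pairs shortest-path computation. For each intermediate vertex k = 0, 1, …, 3, update dist[i][j] ← min(dist[i][j], dist[i][k] + dist[k][j]). The final matrix gives, for each (i, j), the minimum total weight of any directed path from i to j (possibly empty when i = j).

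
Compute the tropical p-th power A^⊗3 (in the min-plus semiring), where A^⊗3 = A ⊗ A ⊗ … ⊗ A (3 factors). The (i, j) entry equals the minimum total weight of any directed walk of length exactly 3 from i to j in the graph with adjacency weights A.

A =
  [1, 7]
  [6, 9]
A^⊗3 =
  [3, 9]
  [8, 14]

Each entry (A^⊗3)_ij equals the minimum over all length-3 walks i = v_0 → v_1 → … → v_3 = j of Σ_t A[v_t][v_{t+1}]. For example, for (i, j) = (0, 1) we minimise over 4 possible intermediate vertex sequences; the minimum is 9, attained along the walk 0 → 0 → 0 → 1.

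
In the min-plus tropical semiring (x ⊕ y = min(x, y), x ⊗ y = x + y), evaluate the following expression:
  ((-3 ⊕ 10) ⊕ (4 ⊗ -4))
((-3 ⊕ 10) ⊕ (4 ⊗ -4)) = -3

Expand innermost to outermost. Recall ⊕ takes the minimum of its arguments and ⊗ takes their sum. Working out the expression ((-3 ⊕ 10) ⊕ (4 ⊗ -4)) gives -3.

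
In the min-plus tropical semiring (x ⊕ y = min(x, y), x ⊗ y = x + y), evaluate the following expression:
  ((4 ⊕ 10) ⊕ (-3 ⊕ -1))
((4 ⊕ 10) ⊕ (-3 ⊕ -1)) = -3

Expand innermost to outermost. Recall ⊕ takes the minimum of its arguments and ⊗ takes their sum. Working out the expression ((4 ⊕ 10) ⊕ (-3 ⊕ -1)) gives -3.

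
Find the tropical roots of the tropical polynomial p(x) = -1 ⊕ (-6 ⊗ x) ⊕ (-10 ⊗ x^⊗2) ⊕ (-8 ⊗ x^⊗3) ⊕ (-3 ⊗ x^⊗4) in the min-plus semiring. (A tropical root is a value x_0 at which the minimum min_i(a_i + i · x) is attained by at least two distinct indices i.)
Roots: {-5, -2, 4, 5}

Each tropical root is a break point of the lower envelope of the lines y = a_i + i · x (there are 5 lines, with slopes 0, 1, ..., 4). Only the lines that attain the minimum somewhere contribute to roots; other lines are dominated. Here the surviving (envelope) indices are i = 4, i = 3, i = 2, i = 1, i = 0.
Intersections between consecutive envelope lines give the roots: for adjacent envelope indices i < j the intersection is x = (a_i − a_j) / (j − i). Reading off the sorted break points: {-5, -2, 4, 5}.
Verification: at each break x_0, at least two indices attain the minimum of min_i(a_i + i · x_0).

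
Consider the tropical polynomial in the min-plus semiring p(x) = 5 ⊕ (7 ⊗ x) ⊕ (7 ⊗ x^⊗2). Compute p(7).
p(7) = 5

A tropical monomial a ⊗ x^⊗i evaluates to a + i · x. Evaluating each term at x = 7:
  Term 0 contributes 5 + 0 · 7 = 5
  Term 1 contributes 7 + 1 · 7 = 14
  Term 2 contributes 7 + 2 · 7 = 21
p(7) = ⊕ of these = min[5, 14, 21] = 5.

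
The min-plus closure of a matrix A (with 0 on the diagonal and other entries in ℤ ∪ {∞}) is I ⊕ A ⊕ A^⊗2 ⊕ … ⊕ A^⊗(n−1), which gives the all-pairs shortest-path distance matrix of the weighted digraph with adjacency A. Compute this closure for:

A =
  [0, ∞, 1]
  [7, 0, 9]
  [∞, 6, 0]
Closure =
  [0, 7, 1]
  [7, 0, 8]
  [13, 6, 0]

This is the Floyd-Warshall all-pairs shortest-path computation. For each intermediate vertex k = 0, 1, …, 2, update dist[i][j] ← min(dist[i][j], dist[i][k] + dist[k][j]). The final matrix gives, for each (i, j), the minimum total weight of any directed path from i to j (possibly empty when i = j).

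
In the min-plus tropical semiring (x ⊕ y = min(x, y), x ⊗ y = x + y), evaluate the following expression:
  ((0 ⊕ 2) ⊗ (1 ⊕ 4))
((0 ⊕ 2) ⊗ (1 ⊕ 4)) = 1

Expand innermost to outermost. Recall ⊕ takes the minimum of its arguments and ⊗ takes their sum. Working out the expression ((0 ⊕ 2) ⊗ (1 ⊕ 4)) gives 1.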